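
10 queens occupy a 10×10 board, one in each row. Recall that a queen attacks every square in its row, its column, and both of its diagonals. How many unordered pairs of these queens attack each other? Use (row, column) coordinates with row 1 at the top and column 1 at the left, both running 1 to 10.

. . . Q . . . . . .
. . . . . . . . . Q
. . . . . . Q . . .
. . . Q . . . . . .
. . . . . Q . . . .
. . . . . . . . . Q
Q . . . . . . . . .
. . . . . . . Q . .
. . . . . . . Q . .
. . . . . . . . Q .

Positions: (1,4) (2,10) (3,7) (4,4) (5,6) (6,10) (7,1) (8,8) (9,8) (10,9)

8

Same column: (1,4)–(4,4) (column 4); (2,10)–(6,10) (column 10); (8,8)–(9,8) (column 8).
Same diagonal: (3,7)–(6,10) (|3−6| = |7−10| = 3); (4,4)–(7,1) (|4−7| = |4−1| = 3); (4,4)–(8,8) (|4−8| = |4−8| = 4); (6,10)–(8,8) (|6−8| = |10−8| = 2); (9,8)–(10,9) (|9−10| = |8−9| = 1).
Total attacking pairs: 8.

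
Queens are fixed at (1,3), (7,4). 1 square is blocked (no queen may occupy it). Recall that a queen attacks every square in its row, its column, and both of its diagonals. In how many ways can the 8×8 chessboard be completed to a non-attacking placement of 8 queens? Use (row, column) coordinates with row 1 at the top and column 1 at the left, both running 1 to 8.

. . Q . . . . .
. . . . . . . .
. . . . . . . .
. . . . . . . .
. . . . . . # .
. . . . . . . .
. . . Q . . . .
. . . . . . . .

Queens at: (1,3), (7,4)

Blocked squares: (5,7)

Branch on row 2: col 1 → 1; col 5 → 1; col 6 → 0; col 7 → 1; col 8 → 0.
Sum: 1 + 1 + 0 + 1 + 0 = 3.

3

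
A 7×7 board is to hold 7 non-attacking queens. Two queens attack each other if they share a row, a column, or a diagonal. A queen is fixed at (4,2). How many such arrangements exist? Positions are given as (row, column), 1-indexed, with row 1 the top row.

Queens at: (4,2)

6

Branch on row 1: col 1 → 1; col 3 → 2; col 4 → 2; col 6 → 0; col 7 → 1.
Sum: 1 + 2 + 2 + 0 + 1 = 6.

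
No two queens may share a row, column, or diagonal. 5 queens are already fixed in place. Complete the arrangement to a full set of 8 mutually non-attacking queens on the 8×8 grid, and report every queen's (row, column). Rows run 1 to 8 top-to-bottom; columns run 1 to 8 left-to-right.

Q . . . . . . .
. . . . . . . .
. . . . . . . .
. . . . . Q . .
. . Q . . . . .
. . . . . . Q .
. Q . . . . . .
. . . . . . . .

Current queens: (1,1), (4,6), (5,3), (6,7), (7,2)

(1,1) (2,5) (3,8) (4,6) (5,3) (6,7) (7,2) (8,4)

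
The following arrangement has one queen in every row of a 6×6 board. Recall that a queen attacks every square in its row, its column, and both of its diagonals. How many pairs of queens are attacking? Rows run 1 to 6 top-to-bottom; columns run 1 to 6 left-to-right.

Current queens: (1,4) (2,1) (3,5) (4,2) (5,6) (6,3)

0

All columns are distinct and no two queens satisfy |Δrow| = |Δcol|, so no pair attacks.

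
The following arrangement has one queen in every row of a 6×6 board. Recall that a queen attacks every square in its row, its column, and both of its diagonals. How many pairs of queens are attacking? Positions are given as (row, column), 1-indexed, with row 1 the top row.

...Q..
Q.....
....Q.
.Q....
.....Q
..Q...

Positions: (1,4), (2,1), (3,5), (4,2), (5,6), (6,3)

0

All columns are distinct and no two queens satisfy |Δrow| = |Δcol|, so no pair attacks.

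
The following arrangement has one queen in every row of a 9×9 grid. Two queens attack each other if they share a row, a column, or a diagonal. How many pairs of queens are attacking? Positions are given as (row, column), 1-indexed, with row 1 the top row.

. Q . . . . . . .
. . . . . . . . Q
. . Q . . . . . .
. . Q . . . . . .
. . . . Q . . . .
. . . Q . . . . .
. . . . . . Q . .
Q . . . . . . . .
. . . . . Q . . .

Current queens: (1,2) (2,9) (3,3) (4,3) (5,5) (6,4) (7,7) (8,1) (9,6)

5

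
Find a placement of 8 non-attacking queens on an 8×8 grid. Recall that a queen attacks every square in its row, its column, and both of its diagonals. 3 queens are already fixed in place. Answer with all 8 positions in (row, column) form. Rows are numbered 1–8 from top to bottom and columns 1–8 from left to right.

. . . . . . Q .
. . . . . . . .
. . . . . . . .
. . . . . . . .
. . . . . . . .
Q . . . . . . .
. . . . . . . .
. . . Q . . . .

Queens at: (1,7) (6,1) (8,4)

(1,7) (2,3) (3,8) (4,2) (5,5) (6,1) (7,6) (8,4)

Row 2: attacked by (1,7)→{6,7,8}; (6,1)→{1,5}; (8,4)→{4}. Safe: 2, 3. Place at column 3.
Row 3: attacked by (1,7)→{5,7}; (2,3)→{2,3,4}; (6,1)→{1,4}; (8,4)→{4}. Safe: 6, 8. Place at column 8.
Row 4: attacked by (1,7)→{4,7}; (2,3)→{1,3,5}; (3,8)→{7,8}; (6,1)→{1,3}; (8,4)→{4,8}. Safe: 2, 6. Place at column 2.
Row 5: attacked by (1,7)→{3,7}; (2,3)→{3,6}; (3,8)→{6,8}; (4,2)→{1,2,3}; (6,1)→{1,2}; (8,4)→{1,4,7}. Safe: 5. Place at column 5.
Row 7: attacked by (1,7)→{1,7}; (2,3)→{3,8}; (3,8)→{4,8}; (4,2)→{2,5}; (5,5)→{3,5,7}; (6,1)→{1,2}; (8,4)→{3,4,5}. Safe: 6. Place at column 6.
Columns [7, 3, 8, 2, 5, 1, 6, 4], r−c [-6, -1, -5, 2, 0, 5, 1, 4], r+c [8, 5, 11, 6, 10, 7, 13, 12] are all distinct, so no two queens attack.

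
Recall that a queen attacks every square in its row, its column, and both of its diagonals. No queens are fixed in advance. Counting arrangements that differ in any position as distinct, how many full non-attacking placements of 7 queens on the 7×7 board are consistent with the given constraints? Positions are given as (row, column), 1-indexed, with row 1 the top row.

40

Branch on row 1: col 1 → 4; col 2 → 7; col 3 → 6; col 4 → 6; col 5 → 6; col 6 → 7; col 7 → 4.
Sum: 4 + 7 + 6 + 6 + 6 + 7 + 4 = 40.
(This is the classic 7-queens count.)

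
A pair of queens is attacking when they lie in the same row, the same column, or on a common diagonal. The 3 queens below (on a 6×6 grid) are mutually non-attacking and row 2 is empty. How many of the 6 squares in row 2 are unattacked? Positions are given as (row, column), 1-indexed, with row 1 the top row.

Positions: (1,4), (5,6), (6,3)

(1,4) attacks row 2 at column 4 and diagonals 3, 5.
(5,6) attacks row 2 at column 6 and diagonals 3.
(6,3) attacks row 2 at column 3.
Attacked columns: {3, 4, 5, 6}. Safe: {1, 2}.

2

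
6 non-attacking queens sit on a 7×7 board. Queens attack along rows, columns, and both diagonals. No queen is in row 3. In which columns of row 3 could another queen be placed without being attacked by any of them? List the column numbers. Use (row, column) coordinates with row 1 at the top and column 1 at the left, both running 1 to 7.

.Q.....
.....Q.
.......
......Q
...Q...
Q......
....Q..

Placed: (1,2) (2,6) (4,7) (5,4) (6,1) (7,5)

(1,2) attacks row 3 at column 2 and diagonals 4.
(2,6) attacks row 3 at column 6 and diagonals 5, 7.
(4,7) attacks row 3 at column 7 and diagonals 6.
(5,4) attacks row 3 at column 4 and diagonals 2, 6.
(6,1) attacks row 3 at column 1 and diagonals 4.
(7,5) attacks row 3 at column 5 and diagonals 1.
Attacked columns: {1, 2, 4, 5, 6, 7}. Safe: {3}.

columns 3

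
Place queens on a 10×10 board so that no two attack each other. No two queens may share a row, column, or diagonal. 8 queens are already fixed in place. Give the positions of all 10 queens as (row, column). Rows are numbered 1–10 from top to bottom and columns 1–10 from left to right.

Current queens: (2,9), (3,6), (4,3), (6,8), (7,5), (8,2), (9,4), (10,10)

Row 1: attacked by (2,9)→{8,9,10}; (3,6)→{4,6,8}; (4,3)→{3,6}; (6,8)→{3,8}; (7,5)→{5}; (8,2)→{2,9}; (9,4)→{4}; (10,10)→{1,10}. Safe: 7. Place at column 7.
Row 5: attacked by (1,7)→{3,7}; (2,9)→{6,9}; (3,6)→{4,6,8}; (4,3)→{2,3,4}; (6,8)→{7,8,9}; (7,5)→{3,5,7}; (8,2)→{2,5}; (9,4)→{4,8}; (10,10)→{5,10}. Safe: 1. Place at column 1.
Columns [7, 9, 6, 3, 1, 8, 5, 2, 4, 10], r−c [-6, -7, -3, 1, 4, -2, 2, 6, 5, 0], r+c [8, 11, 9, 7, 6, 14, 12, 10, 13, 20] are all distinct, so no two queens attack.

(1,7) (2,9) (3,6) (4,3) (5,1) (6,8) (7,5) (8,2) (9,4) (10,10)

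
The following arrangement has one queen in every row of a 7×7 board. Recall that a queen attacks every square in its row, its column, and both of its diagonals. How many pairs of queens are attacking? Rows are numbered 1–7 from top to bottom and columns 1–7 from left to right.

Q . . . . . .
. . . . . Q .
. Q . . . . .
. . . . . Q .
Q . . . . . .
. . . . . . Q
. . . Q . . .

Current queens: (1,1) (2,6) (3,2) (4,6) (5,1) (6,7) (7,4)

2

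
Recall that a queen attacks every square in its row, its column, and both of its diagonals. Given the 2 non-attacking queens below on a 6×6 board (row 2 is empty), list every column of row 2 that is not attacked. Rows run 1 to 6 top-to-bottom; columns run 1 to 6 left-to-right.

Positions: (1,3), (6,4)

(1,3) attacks row 2 at column 3 and diagonals 2, 4.
(6,4) attacks row 2 at column 4.
Attacked columns: {2, 3, 4}. Safe: {1, 5, 6}.

columns 1, 5, 6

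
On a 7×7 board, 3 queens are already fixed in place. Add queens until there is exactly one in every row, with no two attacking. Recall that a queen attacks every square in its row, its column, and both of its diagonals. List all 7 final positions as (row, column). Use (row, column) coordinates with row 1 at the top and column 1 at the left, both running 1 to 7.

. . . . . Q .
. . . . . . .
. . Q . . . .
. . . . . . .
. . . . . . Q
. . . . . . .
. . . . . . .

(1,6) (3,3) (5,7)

(1,6) (2,1) (3,3) (4,5) (5,7) (6,2) (7,4)

Row 2: attacked by (1,6)→{5,6,7}; (3,3)→{2,3,4}; (5,7)→{4,7}. Safe: 1. Place at column 1.
Row 4: attacked by (1,6)→{3,6}; (2,1)→{1,3}; (3,3)→{2,3,4}; (5,7)→{6,7}. Safe: 5. Place at column 5.
Row 6: attacked by (1,6)→{1,6}; (2,1)→{1,5}; (3,3)→{3,6}; (4,5)→{3,5,7}; (5,7)→{6,7}. Safe: 2, 4. Place at column 2.
Row 7: attacked by (1,6)→{6}; (2,1)→{1,6}; (3,3)→{3,7}; (4,5)→{2,5}; (5,7)→{5,7}; (6,2)→{1,2,3}. Safe: 4. Place at column 4.
Columns [6, 1, 3, 5, 7, 2, 4], r−c [-5, 1, 0, -1, -2, 4, 3], r+c [7, 3, 6, 9, 12, 8, 11] are all distinct, so no two queens attack.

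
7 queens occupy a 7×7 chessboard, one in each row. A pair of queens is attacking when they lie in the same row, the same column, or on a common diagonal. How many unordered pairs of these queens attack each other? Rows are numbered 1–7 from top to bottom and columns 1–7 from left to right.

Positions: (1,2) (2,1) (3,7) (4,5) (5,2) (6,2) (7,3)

7

Same column: (1,2)–(5,2) (column 2); (1,2)–(6,2) (column 2); (5,2)–(6,2) (column 2).
Same diagonal: (1,2)–(2,1) (|1−2| = |2−1| = 1); (1,2)–(4,5) (|1−4| = |2−5| = 3); (3,7)–(7,3) (|3−7| = |7−3| = 4); (6,2)–(7,3) (|6−7| = |2−3| = 1).
Total attacking pairs: 7.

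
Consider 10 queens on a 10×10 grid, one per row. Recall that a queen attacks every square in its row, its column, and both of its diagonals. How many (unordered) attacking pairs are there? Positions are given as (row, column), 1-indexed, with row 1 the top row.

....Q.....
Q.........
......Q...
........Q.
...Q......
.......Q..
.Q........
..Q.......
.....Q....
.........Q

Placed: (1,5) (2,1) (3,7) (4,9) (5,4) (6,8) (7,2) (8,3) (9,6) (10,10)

Same diagonal: (1,5)–(3,7) (|1−3| = |5−7| = 2); (2,1)–(5,4) (|2−5| = |1−4| = 3); (5,4)–(7,2) (|5−7| = |4−2| = 2); (7,2)–(8,3) (|7−8| = |2−3| = 1).
Total attacking pairs: 4.

4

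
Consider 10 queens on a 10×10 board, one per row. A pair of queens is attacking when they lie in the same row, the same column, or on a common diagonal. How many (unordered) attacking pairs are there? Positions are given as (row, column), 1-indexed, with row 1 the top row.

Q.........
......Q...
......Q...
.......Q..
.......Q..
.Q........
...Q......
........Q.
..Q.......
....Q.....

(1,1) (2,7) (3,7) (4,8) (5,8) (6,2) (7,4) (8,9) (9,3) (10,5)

Same column: (2,7)–(3,7) (column 7); (4,8)–(5,8) (column 8).
Same diagonal: (3,7)–(4,8) (|3−4| = |7−8| = 1); (4,8)–(9,3) (|4−9| = |8−3| = 5).
Total attacking pairs: 4.

4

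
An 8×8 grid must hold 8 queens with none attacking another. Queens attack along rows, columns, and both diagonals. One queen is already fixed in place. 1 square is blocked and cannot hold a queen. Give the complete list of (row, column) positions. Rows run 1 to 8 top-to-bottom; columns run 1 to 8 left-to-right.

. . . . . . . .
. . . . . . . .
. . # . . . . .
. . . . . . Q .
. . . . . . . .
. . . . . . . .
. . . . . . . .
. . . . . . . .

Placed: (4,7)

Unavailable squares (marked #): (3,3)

(1,2) (2,6) (3,1) (4,7) (5,4) (6,8) (7,3) (8,5)

Row 1: attacked by (4,7)→{4,7}. Safe: 1, 2, 3, 5, 6, 8. Place at column 2.
Row 2: attacked by (1,2)→{1,2,3}; (4,7)→{5,7}. Safe: 4, 6, 8. Place at column 6.
Row 3: attacked by (1,2)→{2,4}; (2,6)→{5,6,7}; (4,7)→{6,7,8}. Blocked: 3. Safe: 1. Place at column 1.
Row 5: attacked by (1,2)→{2,6}; (2,6)→{3,6}; (3,1)→{1,3}; (4,7)→{6,7,8}. Safe: 4, 5. Place at column 4.
Row 6: attacked by (1,2)→{2,7}; (2,6)→{2,6}; (3,1)→{1,4}; (4,7)→{5,7}; (5,4)→{3,4,5}. Safe: 8. Place at column 8.
Row 7: attacked by (1,2)→{2,8}; (2,6)→{1,6}; (3,1)→{1,5}; (4,7)→{4,7}; (5,4)→{2,4,6}; (6,8)→{7,8}. Safe: 3. Place at column 3.
Row 8: attacked by (1,2)→{2}; (2,6)→{6}; (3,1)→{1,6}; (4,7)→{3,7}; (5,4)→{1,4,7}; (6,8)→{6,8}; (7,3)→{2,3,4}. Safe: 5. Place at column 5.
Columns [2, 6, 1, 7, 4, 8, 3, 5], r−c [-1, -4, 2, -3, 1, -2, 4, 3], r+c [3, 8, 4, 11, 9, 14, 10, 13] are all distinct, so no two queens attack.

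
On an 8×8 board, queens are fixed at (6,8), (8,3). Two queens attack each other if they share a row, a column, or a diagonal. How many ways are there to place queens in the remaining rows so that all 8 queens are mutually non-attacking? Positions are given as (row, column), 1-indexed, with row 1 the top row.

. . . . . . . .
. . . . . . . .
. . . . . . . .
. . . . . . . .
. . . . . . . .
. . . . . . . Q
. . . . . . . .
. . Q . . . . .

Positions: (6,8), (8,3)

4

Branch on row 1: col 1 → 0; col 2 → 1; col 4 → 1; col 5 → 1; col 6 → 1; col 7 → 0.
Sum: 0 + 1 + 1 + 1 + 1 + 0 = 4.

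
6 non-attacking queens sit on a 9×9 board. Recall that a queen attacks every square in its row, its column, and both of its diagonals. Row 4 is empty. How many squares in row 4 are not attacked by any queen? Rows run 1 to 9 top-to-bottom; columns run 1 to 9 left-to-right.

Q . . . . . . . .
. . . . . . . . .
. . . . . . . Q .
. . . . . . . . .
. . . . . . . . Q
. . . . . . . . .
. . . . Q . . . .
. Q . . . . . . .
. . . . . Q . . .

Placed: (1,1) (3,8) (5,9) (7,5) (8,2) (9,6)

(1,1) attacks row 4 at column 1 and diagonals 4.
(3,8) attacks row 4 at column 8 and diagonals 7, 9.
(5,9) attacks row 4 at column 9 and diagonals 8.
(7,5) attacks row 4 at column 5 and diagonals 2, 8.
(8,2) attacks row 4 at column 2 and diagonals 6.
(9,6) attacks row 4 at column 6 and diagonals 1.
Attacked columns: {1, 2, 4, 5, 6, 7, 8, 9}. Safe: {3}.

1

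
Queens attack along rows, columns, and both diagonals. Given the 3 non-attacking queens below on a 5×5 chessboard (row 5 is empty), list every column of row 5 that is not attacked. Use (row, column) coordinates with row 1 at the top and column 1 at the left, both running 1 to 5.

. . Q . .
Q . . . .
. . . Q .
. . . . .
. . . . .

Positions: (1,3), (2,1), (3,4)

(1,3) attacks row 5 at column 3.
(2,1) attacks row 5 at column 1 and diagonals 4.
(3,4) attacks row 5 at column 4 and diagonals 2.
Attacked columns: {1, 2, 3, 4}. Safe: {5}.

columns 5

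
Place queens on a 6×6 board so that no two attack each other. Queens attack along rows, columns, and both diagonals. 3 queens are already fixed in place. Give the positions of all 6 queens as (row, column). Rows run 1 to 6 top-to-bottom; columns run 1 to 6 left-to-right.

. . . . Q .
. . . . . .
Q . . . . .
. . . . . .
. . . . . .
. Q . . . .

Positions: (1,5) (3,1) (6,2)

Row 2: attacked by (1,5)→{4,5,6}; (3,1)→{1,2}; (6,2)→{2,6}. Safe: 3. Place at column 3.
Row 4: attacked by (1,5)→{2,5}; (2,3)→{1,3,5}; (3,1)→{1,2}; (6,2)→{2,4}. Safe: 6. Place at column 6.
Row 5: attacked by (1,5)→{1,5}; (2,3)→{3,6}; (3,1)→{1,3}; (4,6)→{5,6}; (6,2)→{1,2,3}. Safe: 4. Place at column 4.
Columns [5, 3, 1, 6, 4, 2], r−c [-4, -1, 2, -2, 1, 4], r+c [6, 5, 4, 10, 9, 8] are all distinct, so no two queens attack.

(1,5) (2,3) (3,1) (4,6) (5,4) (6,2)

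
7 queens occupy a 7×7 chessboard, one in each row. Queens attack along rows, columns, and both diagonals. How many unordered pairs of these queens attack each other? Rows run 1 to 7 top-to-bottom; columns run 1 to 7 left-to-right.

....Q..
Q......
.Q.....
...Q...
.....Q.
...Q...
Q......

4

Same column: (2,1)–(7,1) (column 1); (4,4)–(6,4) (column 4).
Same diagonal: (2,1)–(3,2) (|2−3| = |1−2| = 1); (4,4)–(7,1) (|4−7| = |4−1| = 3).
Total attacking pairs: 4.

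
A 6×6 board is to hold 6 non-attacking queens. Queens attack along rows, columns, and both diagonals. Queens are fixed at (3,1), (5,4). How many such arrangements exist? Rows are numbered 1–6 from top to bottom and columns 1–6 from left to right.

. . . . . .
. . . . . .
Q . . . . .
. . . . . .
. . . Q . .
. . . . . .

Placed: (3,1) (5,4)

1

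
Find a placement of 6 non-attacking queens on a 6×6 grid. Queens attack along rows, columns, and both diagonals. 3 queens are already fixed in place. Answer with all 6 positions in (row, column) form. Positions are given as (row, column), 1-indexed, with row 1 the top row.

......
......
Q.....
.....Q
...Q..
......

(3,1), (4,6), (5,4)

(1,5) (2,3) (3,1) (4,6) (5,4) (6,2)

Row 1: attacked by (3,1)→{1,3}; (4,6)→{3,6}; (5,4)→{4}. Safe: 2, 5. Place at column 5.
Row 2: attacked by (1,5)→{4,5,6}; (3,1)→{1,2}; (4,6)→{4,6}; (5,4)→{1,4}. Safe: 3. Place at column 3.
Row 6: attacked by (1,5)→{5}; (2,3)→{3}; (3,1)→{1,4}; (4,6)→{4,6}; (5,4)→{3,4,5}. Safe: 2. Place at column 2.
Columns [5, 3, 1, 6, 4, 2], r−c [-4, -1, 2, -2, 1, 4], r+c [6, 5, 4, 10, 9, 8] are all distinct, so no two queens attack.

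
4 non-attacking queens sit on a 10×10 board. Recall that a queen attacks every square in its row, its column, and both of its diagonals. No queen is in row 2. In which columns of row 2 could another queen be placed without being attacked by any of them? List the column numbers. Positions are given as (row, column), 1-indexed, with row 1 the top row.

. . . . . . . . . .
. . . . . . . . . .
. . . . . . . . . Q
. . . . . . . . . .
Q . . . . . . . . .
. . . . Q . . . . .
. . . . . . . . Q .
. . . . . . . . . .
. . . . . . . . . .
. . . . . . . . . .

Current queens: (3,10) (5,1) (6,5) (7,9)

(3,10) attacks row 2 at column 10 and diagonals 9.
(5,1) attacks row 2 at column 1 and diagonals 4.
(6,5) attacks row 2 at column 5 and diagonals 1, 9.
(7,9) attacks row 2 at column 9 and diagonals 4.
Attacked columns: {1, 4, 5, 9, 10}. Safe: {2, 3, 6, 7, 8}.

columns 2, 3, 6, 7, 8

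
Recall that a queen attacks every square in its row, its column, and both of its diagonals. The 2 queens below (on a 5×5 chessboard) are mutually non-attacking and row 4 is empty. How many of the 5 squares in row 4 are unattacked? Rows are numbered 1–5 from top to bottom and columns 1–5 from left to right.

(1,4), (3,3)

1

(1,4) attacks row 4 at column 4 and diagonals 1.
(3,3) attacks row 4 at column 3 and diagonals 2, 4.
Attacked columns: {1, 2, 3, 4}. Safe: {5}.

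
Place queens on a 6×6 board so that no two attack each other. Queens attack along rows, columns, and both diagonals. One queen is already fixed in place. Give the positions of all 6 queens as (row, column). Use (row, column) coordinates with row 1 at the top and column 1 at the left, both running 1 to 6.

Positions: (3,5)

(1,4) (2,1) (3,5) (4,2) (5,6) (6,3)

Row 1: attacked by (3,5)→{3,5}. Safe: 1, 2, 4, 6. Place at column 4.
Row 2: attacked by (1,4)→{3,4,5}; (3,5)→{4,5,6}. Safe: 1, 2. Place at column 1.
Row 4: attacked by (1,4)→{1,4}; (2,1)→{1,3}; (3,5)→{4,5,6}. Safe: 2. Place at column 2.
Row 5: attacked by (1,4)→{4}; (2,1)→{1,4}; (3,5)→{3,5}; (4,2)→{1,2,3}. Safe: 6. Place at column 6.
Row 6: attacked by (1,4)→{4}; (2,1)→{1,5}; (3,5)→{2,5}; (4,2)→{2,4}; (5,6)→{5,6}. Safe: 3. Place at column 3.
Columns [4, 1, 5, 2, 6, 3], r−c [-3, 1, -2, 2, -1, 3], r+c [5, 3, 8, 6, 11, 9] are all distinct, so no two queens attack.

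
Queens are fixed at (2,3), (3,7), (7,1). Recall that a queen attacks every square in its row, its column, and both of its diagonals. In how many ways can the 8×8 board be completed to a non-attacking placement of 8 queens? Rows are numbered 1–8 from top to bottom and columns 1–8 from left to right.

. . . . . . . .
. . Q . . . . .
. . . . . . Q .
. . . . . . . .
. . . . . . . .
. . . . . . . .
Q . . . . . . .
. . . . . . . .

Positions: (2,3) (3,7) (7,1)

Branch on row 1: col 6 → 2; col 8 → 0.
Sum: 2 + 0 = 2.

2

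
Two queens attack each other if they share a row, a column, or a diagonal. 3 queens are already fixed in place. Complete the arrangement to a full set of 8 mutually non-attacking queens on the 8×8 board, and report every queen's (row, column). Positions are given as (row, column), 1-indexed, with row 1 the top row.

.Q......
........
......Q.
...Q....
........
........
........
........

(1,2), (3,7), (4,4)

Row 2: attacked by (1,2)→{1,2,3}; (3,7)→{6,7,8}; (4,4)→{2,4,6}. Safe: 5. Place at column 5.
Row 5: attacked by (1,2)→{2,6}; (2,5)→{2,5,8}; (3,7)→{5,7}; (4,4)→{3,4,5}. Safe: 1. Place at column 1.
Row 6: attacked by (1,2)→{2,7}; (2,5)→{1,5}; (3,7)→{4,7}; (4,4)→{2,4,6}; (5,1)→{1,2}. Safe: 3, 8. Place at column 8.
Row 7: attacked by (1,2)→{2,8}; (2,5)→{5}; (3,7)→{3,7}; (4,4)→{1,4,7}; (5,1)→{1,3}; (6,8)→{7,8}. Safe: 6. Place at column 6.
Row 8: attacked by (1,2)→{2}; (2,5)→{5}; (3,7)→{2,7}; (4,4)→{4,8}; (5,1)→{1,4}; (6,8)→{6,8}; (7,6)→{5,6,7}. Safe: 3. Place at column 3.
Columns [2, 5, 7, 4, 1, 8, 6, 3], r−c [-1, -3, -4, 0, 4, -2, 1, 5], r+c [3, 7, 10, 8, 6, 14, 13, 11] are all distinct, so no two queens attack.

(1,2) (2,5) (3,7) (4,4) (5,1) (6,8) (7,6) (8,3)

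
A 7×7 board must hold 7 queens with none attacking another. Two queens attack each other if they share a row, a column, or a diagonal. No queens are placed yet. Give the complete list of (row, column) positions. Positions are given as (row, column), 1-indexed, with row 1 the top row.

(1,4) (2,2) (3,7) (4,5) (5,3) (6,1) (7,6)

Row 1: Safe: 1, 2, 3, 4, 5, 6, 7. Place at column 4.
Row 2: attacked by (1,4)→{3,4,5}. Safe: 1, 2, 6, 7. Place at column 2.
Row 3: attacked by (1,4)→{2,4,6}; (2,2)→{1,2,3}. Safe: 5, 7. Place at column 7.
Row 4: attacked by (1,4)→{1,4,7}; (2,2)→{2,4}; (3,7)→{6,7}. Safe: 3, 5. Place at column 5.
Row 5: attacked by (1,4)→{4}; (2,2)→{2,5}; (3,7)→{5,7}; (4,5)→{4,5,6}. Safe: 1, 3. Place at column 3.
Row 6: attacked by (1,4)→{4}; (2,2)→{2,6}; (3,7)→{4,7}; (4,5)→{3,5,7}; (5,3)→{2,3,4}. Safe: 1. Place at column 1.
Row 7: attacked by (1,4)→{4}; (2,2)→{2,7}; (3,7)→{3,7}; (4,5)→{2,5}; (5,3)→{1,3,5}; (6,1)→{1,2}. Safe: 6. Place at column 6.
Columns [4, 2, 7, 5, 3, 1, 6], r−c [-3, 0, -4, -1, 2, 5, 1], r+c [5, 4, 10, 9, 8, 7, 13] are all distinct, so no two queens attack.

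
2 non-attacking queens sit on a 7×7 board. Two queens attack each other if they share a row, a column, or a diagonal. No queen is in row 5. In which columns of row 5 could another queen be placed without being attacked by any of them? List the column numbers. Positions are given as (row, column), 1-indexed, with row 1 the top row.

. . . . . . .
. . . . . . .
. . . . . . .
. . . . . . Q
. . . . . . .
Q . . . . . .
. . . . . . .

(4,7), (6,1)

(4,7) attacks row 5 at column 7 and diagonals 6.
(6,1) attacks row 5 at column 1 and diagonals 2.
Attacked columns: {1, 2, 6, 7}. Safe: {3, 4, 5}.

columns 3, 4, 5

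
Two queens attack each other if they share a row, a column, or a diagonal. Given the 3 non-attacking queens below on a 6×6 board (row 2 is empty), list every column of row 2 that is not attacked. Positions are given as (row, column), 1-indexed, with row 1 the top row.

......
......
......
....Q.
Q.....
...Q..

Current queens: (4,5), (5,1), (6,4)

(4,5) attacks row 2 at column 5 and diagonals 3.
(5,1) attacks row 2 at column 1 and diagonals 4.
(6,4) attacks row 2 at column 4.
Attacked columns: {1, 3, 4, 5}. Safe: {2, 6}.

columns 2, 6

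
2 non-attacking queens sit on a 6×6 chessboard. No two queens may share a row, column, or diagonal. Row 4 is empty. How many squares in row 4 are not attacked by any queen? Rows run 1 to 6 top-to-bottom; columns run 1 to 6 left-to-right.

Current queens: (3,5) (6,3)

1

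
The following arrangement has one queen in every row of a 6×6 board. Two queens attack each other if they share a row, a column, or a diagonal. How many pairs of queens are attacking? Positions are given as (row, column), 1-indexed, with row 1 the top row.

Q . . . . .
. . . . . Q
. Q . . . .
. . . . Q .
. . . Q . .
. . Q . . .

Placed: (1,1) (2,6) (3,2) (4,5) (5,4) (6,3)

Same diagonal: (3,2)–(5,4) (|3−5| = |2−4| = 2); (4,5)–(5,4) (|4−5| = |5−4| = 1); (4,5)–(6,3) (|4−6| = |5−3| = 2); (5,4)–(6,3) (|5−6| = |4−3| = 1).
Total attacking pairs: 4.

4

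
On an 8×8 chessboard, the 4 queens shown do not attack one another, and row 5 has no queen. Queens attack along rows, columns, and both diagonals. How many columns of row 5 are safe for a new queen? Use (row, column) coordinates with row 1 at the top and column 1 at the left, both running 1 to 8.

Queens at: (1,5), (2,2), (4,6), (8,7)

2

(1,5) attacks row 5 at column 5 and diagonals 1.
(2,2) attacks row 5 at column 2 and diagonals 5.
(4,6) attacks row 5 at column 6 and diagonals 5, 7.
(8,7) attacks row 5 at column 7 and diagonals 4.
Attacked columns: {1, 2, 4, 5, 6, 7}. Safe: {3, 8}.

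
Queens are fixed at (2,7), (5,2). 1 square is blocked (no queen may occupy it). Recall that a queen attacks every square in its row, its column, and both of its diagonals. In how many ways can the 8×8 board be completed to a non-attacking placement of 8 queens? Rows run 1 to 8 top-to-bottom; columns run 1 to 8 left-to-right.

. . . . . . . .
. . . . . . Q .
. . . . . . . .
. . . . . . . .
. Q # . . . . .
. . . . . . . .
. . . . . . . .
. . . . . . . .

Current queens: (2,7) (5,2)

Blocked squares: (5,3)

3

Branch on row 1: col 1 → 1; col 3 → 0; col 4 → 1; col 5 → 1.
Sum: 1 + 0 + 1 + 1 = 3.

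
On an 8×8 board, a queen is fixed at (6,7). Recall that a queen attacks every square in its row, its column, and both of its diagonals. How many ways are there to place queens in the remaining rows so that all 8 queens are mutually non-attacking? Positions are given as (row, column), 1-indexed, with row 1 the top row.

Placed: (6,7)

Branch on row 1: col 1 → 1; col 3 → 4; col 4 → 3; col 5 → 3; col 6 → 2; col 8 → 1.
Sum: 1 + 4 + 3 + 3 + 2 + 1 = 14.

14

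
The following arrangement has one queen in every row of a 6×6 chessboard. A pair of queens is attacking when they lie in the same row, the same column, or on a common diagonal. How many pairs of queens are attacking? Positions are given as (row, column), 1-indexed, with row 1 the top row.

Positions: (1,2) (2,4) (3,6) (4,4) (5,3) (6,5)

2

Same column: (2,4)–(4,4) (column 4).
Same diagonal: (4,4)–(5,3) (|4−5| = |4−3| = 1).
Total attacking pairs: 2.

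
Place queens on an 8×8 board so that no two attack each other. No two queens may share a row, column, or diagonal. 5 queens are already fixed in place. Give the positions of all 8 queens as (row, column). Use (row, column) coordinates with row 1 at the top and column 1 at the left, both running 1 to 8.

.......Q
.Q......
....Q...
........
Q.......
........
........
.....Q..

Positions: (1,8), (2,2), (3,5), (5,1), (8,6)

(1,8) (2,2) (3,5) (4,3) (5,1) (6,7) (7,4) (8,6)

Row 4: attacked by (1,8)→{5,8}; (2,2)→{2,4}; (3,5)→{4,5,6}; (5,1)→{1,2}; (8,6)→{2,6}. Safe: 3, 7. Place at column 3.
Row 6: attacked by (1,8)→{3,8}; (2,2)→{2,6}; (3,5)→{2,5,8}; (4,3)→{1,3,5}; (5,1)→{1,2}; (8,6)→{4,6,8}. Safe: 7. Place at column 7.
Row 7: attacked by (1,8)→{2,8}; (2,2)→{2,7}; (3,5)→{1,5}; (4,3)→{3,6}; (5,1)→{1,3}; (6,7)→{6,7,8}; (8,6)→{5,6,7}. Safe: 4. Place at column 4.
Columns [8, 2, 5, 3, 1, 7, 4, 6], r−c [-7, 0, -2, 1, 4, -1, 3, 2], r+c [9, 4, 8, 7, 6, 13, 11, 14] are all distinct, so no two queens attack.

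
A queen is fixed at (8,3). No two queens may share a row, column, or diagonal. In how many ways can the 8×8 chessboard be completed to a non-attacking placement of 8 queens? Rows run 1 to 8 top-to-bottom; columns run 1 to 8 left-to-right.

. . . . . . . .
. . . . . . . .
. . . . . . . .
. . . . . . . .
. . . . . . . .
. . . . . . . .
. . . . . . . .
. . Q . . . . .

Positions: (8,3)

16

Branch on row 1: col 1 → 2; col 2 → 2; col 4 → 3; col 5 → 4; col 6 → 5; col 7 → 0; col 8 → 0.
Sum: 2 + 2 + 3 + 4 + 5 + 0 + 0 = 16.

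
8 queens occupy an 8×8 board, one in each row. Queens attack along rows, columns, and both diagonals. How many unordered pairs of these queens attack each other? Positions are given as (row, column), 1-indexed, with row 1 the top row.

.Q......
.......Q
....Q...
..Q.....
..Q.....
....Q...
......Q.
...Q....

4

Same column: (3,5)–(6,5) (column 5); (4,3)–(5,3) (column 3).
Same diagonal: (3,5)–(5,3) (|3−5| = |5−3| = 2); (4,3)–(6,5) (|4−6| = |3−5| = 2).
Total attacking pairs: 4.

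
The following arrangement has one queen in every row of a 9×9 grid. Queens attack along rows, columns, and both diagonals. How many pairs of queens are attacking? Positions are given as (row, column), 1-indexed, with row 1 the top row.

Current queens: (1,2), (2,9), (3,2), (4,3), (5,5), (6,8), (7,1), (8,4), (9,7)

2

Same column: (1,2)–(3,2) (column 2).
Same diagonal: (3,2)–(4,3) (|3−4| = |2−3| = 1).
Total attacking pairs: 2.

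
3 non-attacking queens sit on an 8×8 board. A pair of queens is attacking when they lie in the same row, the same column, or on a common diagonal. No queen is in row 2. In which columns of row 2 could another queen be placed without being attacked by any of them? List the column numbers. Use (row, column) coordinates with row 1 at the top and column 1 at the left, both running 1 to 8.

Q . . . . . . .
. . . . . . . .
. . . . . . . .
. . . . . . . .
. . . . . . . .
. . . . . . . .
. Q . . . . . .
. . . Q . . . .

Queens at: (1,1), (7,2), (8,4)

columns 3, 5, 6, 8

(1,1) attacks row 2 at column 1 and diagonals 2.
(7,2) attacks row 2 at column 2 and diagonals 7.
(8,4) attacks row 2 at column 4.
Attacked columns: {1, 2, 4, 7}. Safe: {3, 5, 6, 8}.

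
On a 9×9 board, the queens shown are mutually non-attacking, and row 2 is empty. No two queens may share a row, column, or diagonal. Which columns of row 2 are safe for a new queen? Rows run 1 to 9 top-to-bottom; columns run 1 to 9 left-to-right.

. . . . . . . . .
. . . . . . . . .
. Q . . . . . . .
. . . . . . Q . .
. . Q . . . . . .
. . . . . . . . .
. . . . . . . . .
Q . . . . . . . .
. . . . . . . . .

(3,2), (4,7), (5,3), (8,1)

columns 4, 8

(3,2) attacks row 2 at column 2 and diagonals 1, 3.
(4,7) attacks row 2 at column 7 and diagonals 5, 9.
(5,3) attacks row 2 at column 3 and diagonals 6.
(8,1) attacks row 2 at column 1 and diagonals 7.
Attacked columns: {1, 2, 3, 5, 6, 7, 9}. Safe: {4, 8}.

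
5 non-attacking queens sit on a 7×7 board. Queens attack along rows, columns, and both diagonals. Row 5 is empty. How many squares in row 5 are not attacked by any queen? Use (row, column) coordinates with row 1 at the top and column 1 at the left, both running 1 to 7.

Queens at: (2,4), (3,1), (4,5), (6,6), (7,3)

(2,4) attacks row 5 at column 4 and diagonals 1, 7.
(3,1) attacks row 5 at column 1 and diagonals 3.
(4,5) attacks row 5 at column 5 and diagonals 4, 6.
(6,6) attacks row 5 at column 6 and diagonals 5, 7.
(7,3) attacks row 5 at column 3 and diagonals 1, 5.
Attacked columns: {1, 3, 4, 5, 6, 7}. Safe: {2}.

1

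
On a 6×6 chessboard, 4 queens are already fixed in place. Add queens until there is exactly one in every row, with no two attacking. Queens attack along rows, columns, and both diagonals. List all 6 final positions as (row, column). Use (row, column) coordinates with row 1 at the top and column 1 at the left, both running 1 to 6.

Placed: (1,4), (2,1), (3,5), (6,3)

Row 4: attacked by (1,4)→{1,4}; (2,1)→{1,3}; (3,5)→{4,5,6}; (6,3)→{1,3,5}. Safe: 2. Place at column 2.
Row 5: attacked by (1,4)→{4}; (2,1)→{1,4}; (3,5)→{3,5}; (4,2)→{1,2,3}; (6,3)→{2,3,4}. Safe: 6. Place at column 6.
Columns [4, 1, 5, 2, 6, 3], r−c [-3, 1, -2, 2, -1, 3], r+c [5, 3, 8, 6, 11, 9] are all distinct, so no two queens attack.

(1,4) (2,1) (3,5) (4,2) (5,6) (6,3)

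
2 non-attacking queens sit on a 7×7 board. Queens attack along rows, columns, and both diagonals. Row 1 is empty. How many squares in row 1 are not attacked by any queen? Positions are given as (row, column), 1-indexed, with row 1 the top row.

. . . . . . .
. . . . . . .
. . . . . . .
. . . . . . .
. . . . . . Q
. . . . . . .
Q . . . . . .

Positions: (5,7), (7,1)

(5,7) attacks row 1 at column 7 and diagonals 3.
(7,1) attacks row 1 at column 1 and diagonals 7.
Attacked columns: {1, 3, 7}. Safe: {2, 4, 5, 6}.

4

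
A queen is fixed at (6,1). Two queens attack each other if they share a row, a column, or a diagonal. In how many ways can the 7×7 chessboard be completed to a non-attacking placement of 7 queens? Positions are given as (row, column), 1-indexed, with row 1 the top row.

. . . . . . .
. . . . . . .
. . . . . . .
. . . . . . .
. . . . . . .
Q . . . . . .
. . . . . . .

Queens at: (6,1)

7

Branch on row 1: col 2 → 1; col 3 → 1; col 4 → 2; col 5 → 2; col 7 → 1.
Sum: 1 + 1 + 2 + 2 + 1 = 7.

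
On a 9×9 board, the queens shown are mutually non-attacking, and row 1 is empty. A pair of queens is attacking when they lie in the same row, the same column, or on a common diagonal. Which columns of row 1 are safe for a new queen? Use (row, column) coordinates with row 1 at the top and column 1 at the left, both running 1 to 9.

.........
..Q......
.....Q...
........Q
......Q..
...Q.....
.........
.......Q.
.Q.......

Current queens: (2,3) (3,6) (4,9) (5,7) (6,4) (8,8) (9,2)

(2,3) attacks row 1 at column 3 and diagonals 2, 4.
(3,6) attacks row 1 at column 6 and diagonals 4, 8.
(4,9) attacks row 1 at column 9 and diagonals 6.
(5,7) attacks row 1 at column 7 and diagonals 3.
(6,4) attacks row 1 at column 4 and diagonals 9.
(8,8) attacks row 1 at column 8 and diagonals 1.
(9,2) attacks row 1 at column 2.
Attacked columns: {1, 2, 3, 4, 6, 7, 8, 9}. Safe: {5}.

columns 5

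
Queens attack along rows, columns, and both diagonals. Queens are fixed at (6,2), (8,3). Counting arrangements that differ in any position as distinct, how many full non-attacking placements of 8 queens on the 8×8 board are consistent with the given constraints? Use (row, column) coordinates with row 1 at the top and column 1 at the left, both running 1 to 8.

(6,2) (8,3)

7

Branch on row 1: col 1 → 1; col 4 → 2; col 5 → 2; col 6 → 2; col 8 → 0.
Sum: 1 + 2 + 2 + 2 + 0 = 7.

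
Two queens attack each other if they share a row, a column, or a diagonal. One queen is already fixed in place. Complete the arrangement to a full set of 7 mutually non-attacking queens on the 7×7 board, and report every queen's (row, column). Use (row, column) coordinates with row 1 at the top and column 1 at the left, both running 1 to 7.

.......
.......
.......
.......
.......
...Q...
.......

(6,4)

(1,2) (2,5) (3,3) (4,1) (5,7) (6,4) (7,6)

Row 1: attacked by (6,4)→{4}. Safe: 1, 2, 3, 5, 6, 7. Place at column 2.
Row 2: attacked by (1,2)→{1,2,3}; (6,4)→{4}. Safe: 5, 6, 7. Place at column 5.
Row 3: attacked by (1,2)→{2,4}; (2,5)→{4,5,6}; (6,4)→{1,4,7}. Safe: 3. Place at column 3.
Row 4: attacked by (1,2)→{2,5}; (2,5)→{3,5,7}; (3,3)→{2,3,4}; (6,4)→{2,4,6}. Safe: 1. Place at column 1.
Row 5: attacked by (1,2)→{2,6}; (2,5)→{2,5}; (3,3)→{1,3,5}; (4,1)→{1,2}; (6,4)→{3,4,5}. Safe: 7. Place at column 7.
Row 7: attacked by (1,2)→{2}; (2,5)→{5}; (3,3)→{3,7}; (4,1)→{1,4}; (5,7)→{5,7}; (6,4)→{3,4,5}. Safe: 6. Place at column 6.
Columns [2, 5, 3, 1, 7, 4, 6], r−c [-1, -3, 0, 3, -2, 2, 1], r+c [3, 7, 6, 5, 12, 10, 13] are all distinct, so no two queens attack.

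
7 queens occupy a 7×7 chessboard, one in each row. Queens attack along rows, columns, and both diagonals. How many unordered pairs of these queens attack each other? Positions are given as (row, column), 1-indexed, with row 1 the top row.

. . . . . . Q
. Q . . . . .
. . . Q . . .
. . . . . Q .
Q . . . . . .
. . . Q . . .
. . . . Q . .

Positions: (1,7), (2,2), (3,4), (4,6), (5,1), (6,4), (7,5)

Same column: (3,4)–(6,4) (column 4).
Same diagonal: (4,6)–(6,4) (|4−6| = |6−4| = 2); (6,4)–(7,5) (|6−7| = |4−5| = 1).
Total attacking pairs: 3.

3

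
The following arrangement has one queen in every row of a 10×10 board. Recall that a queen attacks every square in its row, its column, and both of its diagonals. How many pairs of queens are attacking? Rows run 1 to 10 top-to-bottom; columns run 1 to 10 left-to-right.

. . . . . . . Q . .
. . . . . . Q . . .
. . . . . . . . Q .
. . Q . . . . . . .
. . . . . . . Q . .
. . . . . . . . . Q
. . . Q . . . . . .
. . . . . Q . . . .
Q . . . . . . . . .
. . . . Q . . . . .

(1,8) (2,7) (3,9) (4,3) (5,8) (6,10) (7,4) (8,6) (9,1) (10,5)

Same column: (1,8)–(5,8) (column 8).
Same diagonal: (1,8)–(2,7) (|1−2| = |8−7| = 1).
Total attacking pairs: 2.

2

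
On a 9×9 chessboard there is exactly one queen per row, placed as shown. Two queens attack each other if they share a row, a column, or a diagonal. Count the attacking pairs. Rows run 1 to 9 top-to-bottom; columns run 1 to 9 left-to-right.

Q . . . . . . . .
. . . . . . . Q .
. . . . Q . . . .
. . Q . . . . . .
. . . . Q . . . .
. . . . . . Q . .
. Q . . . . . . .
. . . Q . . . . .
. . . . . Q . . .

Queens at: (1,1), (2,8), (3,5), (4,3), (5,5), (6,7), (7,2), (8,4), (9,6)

3

Same column: (3,5)–(5,5) (column 5).
Same diagonal: (1,1)–(5,5) (|1−5| = |1−5| = 4); (2,8)–(5,5) (|2−5| = |8−5| = 3).
Total attacking pairs: 3.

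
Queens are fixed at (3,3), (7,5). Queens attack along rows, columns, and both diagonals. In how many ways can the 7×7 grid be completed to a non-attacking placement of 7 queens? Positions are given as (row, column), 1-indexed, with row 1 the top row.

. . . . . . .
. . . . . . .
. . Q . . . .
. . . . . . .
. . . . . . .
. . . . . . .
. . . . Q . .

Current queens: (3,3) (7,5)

Branch on row 1: col 2 → 1; col 4 → 1; col 6 → 0; col 7 → 0.
Sum: 1 + 1 + 0 + 0 = 2.

2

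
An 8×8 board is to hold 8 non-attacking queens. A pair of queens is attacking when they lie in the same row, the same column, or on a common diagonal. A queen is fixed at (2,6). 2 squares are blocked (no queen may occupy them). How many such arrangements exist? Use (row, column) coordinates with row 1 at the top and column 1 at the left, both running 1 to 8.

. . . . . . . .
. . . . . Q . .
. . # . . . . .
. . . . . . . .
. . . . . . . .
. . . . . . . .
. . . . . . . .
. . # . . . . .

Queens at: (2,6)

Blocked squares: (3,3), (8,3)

Branch on row 1: col 1 → 1; col 2 → 2; col 3 → 8; col 4 → 3; col 8 → 0.
Sum: 1 + 2 + 8 + 3 + 0 = 14.

14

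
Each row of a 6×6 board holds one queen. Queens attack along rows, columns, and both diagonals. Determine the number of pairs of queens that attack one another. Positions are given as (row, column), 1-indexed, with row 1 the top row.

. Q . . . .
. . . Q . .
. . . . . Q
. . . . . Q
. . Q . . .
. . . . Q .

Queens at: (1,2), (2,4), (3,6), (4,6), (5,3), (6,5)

Same column: (3,6)–(4,6) (column 6).
Same diagonal: (2,4)–(4,6) (|2−4| = |4−6| = 2).
Total attacking pairs: 2.

2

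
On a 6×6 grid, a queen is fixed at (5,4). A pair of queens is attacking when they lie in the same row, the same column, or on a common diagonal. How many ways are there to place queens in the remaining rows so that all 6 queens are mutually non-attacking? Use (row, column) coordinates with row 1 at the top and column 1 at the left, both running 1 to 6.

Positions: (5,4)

1

Branch on row 1: col 1 → 0; col 2 → 0; col 3 → 0; col 5 → 1; col 6 → 0.
Sum: 0 + 0 + 0 + 1 + 0 = 1.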